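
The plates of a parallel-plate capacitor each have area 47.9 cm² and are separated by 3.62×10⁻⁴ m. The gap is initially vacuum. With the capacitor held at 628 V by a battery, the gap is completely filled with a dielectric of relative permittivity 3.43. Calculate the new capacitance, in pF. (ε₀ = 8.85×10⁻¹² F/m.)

C ≈ 402 pF

A = 47.9 cm² = 4.79×10⁻³ m².
Initially C₁ = ε₀A/d = 8.85×10⁻¹² × 4.79×10⁻³ / 3.62×10⁻⁴ = 1.17×10⁻¹⁰ F.
C = κε₀A/d scales with κ, so C₂/C₁ = κ = 3.43.
C₂ = 3.43 × 1.17×10⁻¹⁰ = 4.02×10⁻¹⁰ F.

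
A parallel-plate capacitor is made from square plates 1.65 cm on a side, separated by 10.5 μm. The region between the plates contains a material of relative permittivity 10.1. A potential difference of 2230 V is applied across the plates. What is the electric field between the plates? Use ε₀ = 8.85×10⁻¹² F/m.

E = V/d = 2230 / 1.05×10⁻⁵ = 2.12×10⁸ V/m.

E ≈ 212 MV/m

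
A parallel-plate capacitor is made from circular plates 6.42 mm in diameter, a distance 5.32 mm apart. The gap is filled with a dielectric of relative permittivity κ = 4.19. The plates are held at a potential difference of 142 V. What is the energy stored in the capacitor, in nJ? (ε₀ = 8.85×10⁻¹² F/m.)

A = π(6.42/2 mm)² = 3.24×10⁻⁵ m².
C = κε₀A/d = 4.19 × 8.85×10⁻¹² × 3.24×10⁻⁵ / 5.32×10⁻³ = 2.26×10⁻¹³ F.
U = ½CV² = ½ × 2.26×10⁻¹³ × (142)² = 2.27×10⁻⁹ J.

U ≈ 2.27 nJ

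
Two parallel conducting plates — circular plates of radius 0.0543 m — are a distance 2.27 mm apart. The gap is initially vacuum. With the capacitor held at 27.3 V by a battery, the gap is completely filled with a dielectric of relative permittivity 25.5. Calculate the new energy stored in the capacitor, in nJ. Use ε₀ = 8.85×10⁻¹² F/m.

343 nJ

A = π(0.0543 m)² = 9.26×10⁻³ m².
Initially C₁ = ε₀A/d = 8.85×10⁻¹² × 9.26×10⁻³ / 2.27×10⁻³ = 3.61×10⁻¹¹ F.
U₁ = 1.35×10⁻⁸ J.
Battery connected ⇒ V is held fixed. C₂ = 25.5 C₁ and U = ½CV², so U₂/U₁ = C₂/C₁ = 25.5.
U₂ = 25.5 × 1.35×10⁻⁸ = 3.43×10⁻⁷ J.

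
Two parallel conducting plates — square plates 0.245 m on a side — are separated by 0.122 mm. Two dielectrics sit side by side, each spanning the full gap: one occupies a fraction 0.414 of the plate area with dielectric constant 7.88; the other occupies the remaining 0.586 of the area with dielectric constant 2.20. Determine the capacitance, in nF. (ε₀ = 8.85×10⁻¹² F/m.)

A = (0.245 m)² = 6.00×10⁻² m².
Side-by-side slabs ⇒ two capacitors in parallel, each spanning the full gap.
C₁ = κ₁ε₀A₁/d = 7.88 × 8.85×10⁻¹² × 2.49×10⁻² / 1.22×10⁻⁴ = 1.42×10⁻⁸ F.
C₂ = κ₂ε₀A₂/d = 2.20 × 8.85×10⁻¹² × 3.52×10⁻² / 1.22×10⁻⁴ = 5.61×10⁻⁹ F.
C = C₁ + C₂ = 1.98×10⁻⁸ F.

19.8 nF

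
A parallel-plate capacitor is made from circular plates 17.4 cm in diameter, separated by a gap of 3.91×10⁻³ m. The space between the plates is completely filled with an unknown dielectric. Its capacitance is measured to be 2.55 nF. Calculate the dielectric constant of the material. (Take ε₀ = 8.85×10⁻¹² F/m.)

47.4

A = π(17.4/2 cm)² = 2.38×10⁻² m².
κ = Cd/(ε₀A) = 2.55×10⁻⁹ × 3.91×10⁻³ / (8.85×10⁻¹² × 2.38×10⁻²) = 47.4.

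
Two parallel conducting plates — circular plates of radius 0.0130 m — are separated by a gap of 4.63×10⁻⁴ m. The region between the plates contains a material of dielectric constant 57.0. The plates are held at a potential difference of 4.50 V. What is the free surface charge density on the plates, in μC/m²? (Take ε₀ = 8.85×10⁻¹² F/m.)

A = π(0.0130 m)² = 5.31×10⁻⁴ m².
C = κε₀A/d = 57.0 × 8.85×10⁻¹² × 5.31×10⁻⁴ / 4.63×10⁻⁴ = 5.78×10⁻¹⁰ F.
σ = Q/A = CV/A = 5.78×10⁻¹⁰ × 4.50 / 5.31×10⁻⁴ = 4.90×10⁻⁶ C/m².

4.90 μC/m²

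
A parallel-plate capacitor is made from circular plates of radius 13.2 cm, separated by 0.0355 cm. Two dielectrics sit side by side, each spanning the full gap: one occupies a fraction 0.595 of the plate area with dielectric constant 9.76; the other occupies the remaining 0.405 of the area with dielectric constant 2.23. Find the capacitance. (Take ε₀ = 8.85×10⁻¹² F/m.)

9.16 nF

A = π(13.2 cm)² = 5.47×10⁻² m².
Side-by-side slabs ⇒ two capacitors in parallel, each spanning the full gap.
C₁ = κ₁ε₀A₁/d = 9.76 × 8.85×10⁻¹² × 3.26×10⁻² / 3.55×10⁻⁴ = 7.92×10⁻⁹ F.
C₂ = κ₂ε₀A₂/d = 2.23 × 8.85×10⁻¹² × 2.22×10⁻² / 3.55×10⁻⁴ = 1.23×10⁻⁹ F.
C = C₁ + C₂ = 9.16×10⁻⁹ F.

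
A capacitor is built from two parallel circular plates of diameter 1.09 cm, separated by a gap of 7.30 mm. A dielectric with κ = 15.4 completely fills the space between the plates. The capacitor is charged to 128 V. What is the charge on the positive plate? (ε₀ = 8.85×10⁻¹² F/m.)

223 pC

A = π(1.09/2 cm)² = 9.33×10⁻⁵ m².
C = κε₀A/d = 15.4 × 8.85×10⁻¹² × 9.33×10⁻⁵ / 7.30×10⁻³ = 1.74×10⁻¹² F.
Q = CV = 1.74×10⁻¹² × 128 = 2.23×10⁻¹⁰ C.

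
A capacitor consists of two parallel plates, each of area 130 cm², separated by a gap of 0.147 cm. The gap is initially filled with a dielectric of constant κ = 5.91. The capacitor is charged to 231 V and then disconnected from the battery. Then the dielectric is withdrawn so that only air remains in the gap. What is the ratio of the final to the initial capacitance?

C = κε₀A/d scales with κ, so C₂/C₁ = 1/κ = 1/5.91 = 0.169.

0.169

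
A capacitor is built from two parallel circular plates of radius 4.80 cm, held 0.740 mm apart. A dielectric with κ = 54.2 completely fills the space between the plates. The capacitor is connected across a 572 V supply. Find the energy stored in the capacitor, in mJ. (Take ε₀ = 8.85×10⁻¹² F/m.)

0.768 mJ

A = π(4.80 cm)² = 7.24×10⁻³ m².
C = κε₀A/d = 54.2 × 8.85×10⁻¹² × 7.24×10⁻³ / 7.40×10⁻⁴ = 4.69×10⁻⁹ F.
U = ½CV² = ½ × 4.69×10⁻⁹ × (572)² = 7.68×10⁻⁴ J.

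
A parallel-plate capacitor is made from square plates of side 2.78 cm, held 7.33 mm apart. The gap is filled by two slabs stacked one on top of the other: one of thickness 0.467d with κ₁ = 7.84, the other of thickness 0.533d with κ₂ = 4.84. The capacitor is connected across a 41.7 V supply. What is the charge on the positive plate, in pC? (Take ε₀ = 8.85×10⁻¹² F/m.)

229 pC

A = (2.78 cm)² = 7.73×10⁻⁴ m².
Stacked slabs ⇒ two capacitors in series, each with the full plate area.
C₁ = κ₁ε₀A/d₁ = 7.84 × 8.85×10⁻¹² × 7.73×10⁻⁴ / 3.42×10⁻³ = 1.57×10⁻¹¹ F.
C₂ = κ₂ε₀A/d₂ = 4.84 × 8.85×10⁻¹² × 7.73×10⁻⁴ / 3.91×10⁻³ = 8.47×10⁻¹² F.
C = (1/C₁ + 1/C₂)⁻¹ = 5.50×10⁻¹² F.
Q = CV = 5.50×10⁻¹² × 41.7 = 2.29×10⁻¹⁰ C.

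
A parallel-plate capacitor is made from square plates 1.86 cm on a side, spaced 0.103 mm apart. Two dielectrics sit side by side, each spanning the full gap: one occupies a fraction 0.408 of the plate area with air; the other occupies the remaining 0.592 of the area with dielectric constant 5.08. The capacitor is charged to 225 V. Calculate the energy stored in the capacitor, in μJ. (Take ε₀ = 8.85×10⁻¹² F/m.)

U ≈ 2.57 μJ

A = (1.86 cm)² = 3.46×10⁻⁴ m².
Side-by-side slabs ⇒ two capacitors in parallel, each spanning the full gap.
C₁ = κ₁ε₀A₁/d = 1.00 × 8.85×10⁻¹² × 1.41×10⁻⁴ / 1.03×10⁻⁴ = 1.21×10⁻¹¹ F.
C₂ = κ₂ε₀A₂/d = 5.08 × 8.85×10⁻¹² × 2.05×10⁻⁴ / 1.03×10⁻⁴ = 8.94×10⁻¹¹ F.
C = C₁ + C₂ = 1.02×10⁻¹⁰ F.
U = ½CV² = ½ × 1.02×10⁻¹⁰ × (225)² = 2.57×10⁻⁶ J.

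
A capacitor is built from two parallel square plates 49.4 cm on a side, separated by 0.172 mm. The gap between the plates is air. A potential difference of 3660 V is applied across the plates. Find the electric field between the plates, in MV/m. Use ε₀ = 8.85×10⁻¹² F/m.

21.3 MV/m

E = V/d = 3660 / 1.72×10⁻⁴ = 2.13×10⁷ V/m.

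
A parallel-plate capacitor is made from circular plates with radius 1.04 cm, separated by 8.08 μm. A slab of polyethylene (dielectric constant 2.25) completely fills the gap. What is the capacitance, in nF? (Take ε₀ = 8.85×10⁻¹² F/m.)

A = π(1.04 cm)² = 3.40×10⁻⁴ m².
C = κε₀A/d = 2.25 × 8.85×10⁻¹² × 3.40×10⁻⁴ / 8.08×10⁻⁶ = 8.37×10⁻¹⁰ F.

C ≈ 0.837 nF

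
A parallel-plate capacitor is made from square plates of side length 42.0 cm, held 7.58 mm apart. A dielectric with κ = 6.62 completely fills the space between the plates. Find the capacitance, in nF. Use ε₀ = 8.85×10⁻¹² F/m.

A = (42.0 cm)² = 0.176 m².
C = κε₀A/d = 6.62 × 8.85×10⁻¹² × 0.176 / 7.58×10⁻³ = 1.36×10⁻⁹ F.

C ≈ 1.36 nF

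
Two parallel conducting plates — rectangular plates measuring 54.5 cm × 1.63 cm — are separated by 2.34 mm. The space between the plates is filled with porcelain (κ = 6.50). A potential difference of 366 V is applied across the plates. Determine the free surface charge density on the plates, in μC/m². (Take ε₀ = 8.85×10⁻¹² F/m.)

σ ≈ 9.00 μC/m²

A = 54.5 × 1.63 cm² = 8.88×10⁻³ m².
C = κε₀A/d = 6.50 × 8.85×10⁻¹² × 8.88×10⁻³ / 2.34×10⁻³ = 2.18×10⁻¹⁰ F.
σ = Q/A = CV/A = 2.18×10⁻¹⁰ × 366 / 8.88×10⁻³ = 9.00×10⁻⁶ C/m².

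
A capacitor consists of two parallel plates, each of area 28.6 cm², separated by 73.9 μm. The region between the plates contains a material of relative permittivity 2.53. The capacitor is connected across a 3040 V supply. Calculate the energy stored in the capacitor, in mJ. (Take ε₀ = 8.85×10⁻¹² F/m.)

4.00 mJ

A = 28.6 cm² = 2.86×10⁻³ m².
C = κε₀A/d = 2.53 × 8.85×10⁻¹² × 2.86×10⁻³ / 7.39×10⁻⁵ = 8.67×10⁻¹⁰ F.
U = ½CV² = ½ × 8.67×10⁻¹⁰ × (3040)² = 4.00×10⁻³ J.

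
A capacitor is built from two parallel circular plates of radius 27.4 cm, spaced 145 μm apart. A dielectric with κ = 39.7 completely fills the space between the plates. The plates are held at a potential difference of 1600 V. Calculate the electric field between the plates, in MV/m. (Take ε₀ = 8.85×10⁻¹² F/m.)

E = V/d = 1600 / 1.45×10⁻⁴ = 1.10×10⁷ V/m.

11.0 MV/m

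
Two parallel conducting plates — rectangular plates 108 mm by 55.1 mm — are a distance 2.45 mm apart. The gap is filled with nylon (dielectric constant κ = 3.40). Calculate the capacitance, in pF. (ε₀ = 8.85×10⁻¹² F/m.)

A = 108 × 55.1 mm² = 5.95×10⁻³ m².
C = κε₀A/d = 3.40 × 8.85×10⁻¹² × 5.95×10⁻³ / 2.45×10⁻³ = 7.31×10⁻¹¹ F.

C ≈ 73.1 pF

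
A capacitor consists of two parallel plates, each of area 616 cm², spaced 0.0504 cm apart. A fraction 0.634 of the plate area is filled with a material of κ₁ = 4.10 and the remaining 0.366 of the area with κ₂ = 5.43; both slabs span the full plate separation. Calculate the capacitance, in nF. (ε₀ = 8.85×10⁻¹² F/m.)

A = 616 cm² = 6.16×10⁻² m².
Side-by-side slabs ⇒ two capacitors in parallel, each spanning the full gap.
C₁ = κ₁ε₀A₁/d = 4.10 × 8.85×10⁻¹² × 3.91×10⁻² / 5.04×10⁻⁴ = 2.81×10⁻⁹ F.
C₂ = κ₂ε₀A₂/d = 5.43 × 8.85×10⁻¹² × 2.25×10⁻² / 5.04×10⁻⁴ = 2.15×10⁻⁹ F.
C = C₁ + C₂ = 4.96×10⁻⁹ F.

4.96 nF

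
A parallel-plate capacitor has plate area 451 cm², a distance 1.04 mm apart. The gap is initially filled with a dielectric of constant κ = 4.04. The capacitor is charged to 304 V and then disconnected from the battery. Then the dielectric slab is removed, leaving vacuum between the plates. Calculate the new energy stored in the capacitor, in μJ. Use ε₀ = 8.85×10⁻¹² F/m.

A = 451 cm² = 4.51×10⁻² m².
Initially C₁ = κε₀A/d = 4.04 × 8.85×10⁻¹² × 4.51×10⁻² / 1.04×10⁻³ = 1.55×10⁻⁹ F.
U₁ = 7.16×10⁻⁵ J.
Isolated ⇒ Q is held fixed. C₂ = 0.248 C₁ and U = Q²/(2C), so U₂/U₁ = C₁/C₂ = 4.04.
U₂ = 4.04 × 7.16×10⁻⁵ = 2.89×10⁻⁴ J.

U ≈ 289 μJ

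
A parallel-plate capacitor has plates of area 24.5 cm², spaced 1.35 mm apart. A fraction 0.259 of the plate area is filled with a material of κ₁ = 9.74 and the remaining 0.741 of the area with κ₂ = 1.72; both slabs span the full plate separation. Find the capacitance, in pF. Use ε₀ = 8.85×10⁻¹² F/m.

A = 24.5 cm² = 2.45×10⁻³ m².
Side-by-side slabs ⇒ two capacitors in parallel, each spanning the full gap.
C₁ = κ₁ε₀A₁/d = 9.74 × 8.85×10⁻¹² × 6.35×10⁻⁴ / 1.35×10⁻³ = 4.05×10⁻¹¹ F.
C₂ = κ₂ε₀A₂/d = 1.72 × 8.85×10⁻¹² × 1.82×10⁻³ / 1.35×10⁻³ = 2.05×10⁻¹¹ F.
C = C₁ + C₂ = 6.10×10⁻¹¹ F.

C ≈ 61.0 pF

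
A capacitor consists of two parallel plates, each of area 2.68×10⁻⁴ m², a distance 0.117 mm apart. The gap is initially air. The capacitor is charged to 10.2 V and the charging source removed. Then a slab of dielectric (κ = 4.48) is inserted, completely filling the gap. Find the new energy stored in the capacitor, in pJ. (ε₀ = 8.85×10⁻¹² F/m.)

235 pJ

Initially C₁ = ε₀A/d = 8.85×10⁻¹² × 2.68×10⁻⁴ / 1.17×10⁻⁴ = 2.03×10⁻¹¹ F.
U₁ = 1.05×10⁻⁹ J.
Isolated ⇒ Q is held fixed. C₂ = 4.48 C₁ and U = Q²/(2C), so U₂/U₁ = C₁/C₂ = 0.223.
U₂ = 0.223 × 1.05×10⁻⁹ = 2.35×10⁻¹⁰ J.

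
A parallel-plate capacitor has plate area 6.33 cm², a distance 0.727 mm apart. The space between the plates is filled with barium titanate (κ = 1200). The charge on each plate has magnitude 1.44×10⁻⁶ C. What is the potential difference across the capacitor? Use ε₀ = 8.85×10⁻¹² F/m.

V ≈ 156 V

A = 6.33 cm² = 6.33×10⁻⁴ m².
C = κε₀A/d = 1200 × 8.85×10⁻¹² × 6.33×10⁻⁴ / 7.27×10⁻⁴ = 9.25×10⁻⁹ F.
V = Q/C = 1.44×10⁻⁶ / 9.25×10⁻⁹ = 1.56×10² V.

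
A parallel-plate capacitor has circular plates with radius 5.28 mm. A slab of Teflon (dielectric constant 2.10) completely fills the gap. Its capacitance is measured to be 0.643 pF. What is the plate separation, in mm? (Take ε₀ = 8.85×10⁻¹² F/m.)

d ≈ 2.53 mm

A = π(5.28 mm)² = 8.76×10⁻⁵ m².
d = κε₀A/C = 2.10 × 8.85×10⁻¹² × 8.76×10⁻⁵ / 6.43×10⁻¹³ = 2.53×10⁻³ m.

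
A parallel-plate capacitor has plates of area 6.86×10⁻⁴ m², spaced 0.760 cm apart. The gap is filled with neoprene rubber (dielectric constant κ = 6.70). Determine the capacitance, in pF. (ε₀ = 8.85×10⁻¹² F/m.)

C ≈ 5.35 pF

C = κε₀A/d = 6.70 × 8.85×10⁻¹² × 6.86×10⁻⁴ / 7.60×10⁻³ = 5.35×10⁻¹² F.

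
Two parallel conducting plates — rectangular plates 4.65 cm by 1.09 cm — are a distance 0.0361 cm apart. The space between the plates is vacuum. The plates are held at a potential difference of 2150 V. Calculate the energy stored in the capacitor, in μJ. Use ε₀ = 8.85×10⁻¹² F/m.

U ≈ 28.7 μJ

A = 4.65 × 1.09 cm² = 5.07×10⁻⁴ m².
C = ε₀A/d = 8.85×10⁻¹² × 5.07×10⁻⁴ / 3.61×10⁻⁴ = 1.24×10⁻¹¹ F.
U = ½CV² = ½ × 1.24×10⁻¹¹ × (2150)² = 2.87×10⁻⁵ J.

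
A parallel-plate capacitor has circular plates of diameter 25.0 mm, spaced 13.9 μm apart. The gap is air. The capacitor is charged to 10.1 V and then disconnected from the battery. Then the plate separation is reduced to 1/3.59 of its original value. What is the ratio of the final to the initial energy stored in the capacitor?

0.279

Isolated ⇒ Q is held fixed.
C₂ = 3.59 C₁ and U = Q²/(2C), so U₂/U₁ = C₁/C₂ = 0.279.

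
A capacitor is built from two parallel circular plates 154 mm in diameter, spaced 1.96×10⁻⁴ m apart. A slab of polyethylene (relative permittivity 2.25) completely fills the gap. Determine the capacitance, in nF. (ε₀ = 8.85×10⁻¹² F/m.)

A = π(154/2 mm)² = 1.86×10⁻² m².
C = κε₀A/d = 2.25 × 8.85×10⁻¹² × 1.86×10⁻² / 1.96×10⁻⁴ = 1.89×10⁻⁹ F.

C ≈ 1.89 nF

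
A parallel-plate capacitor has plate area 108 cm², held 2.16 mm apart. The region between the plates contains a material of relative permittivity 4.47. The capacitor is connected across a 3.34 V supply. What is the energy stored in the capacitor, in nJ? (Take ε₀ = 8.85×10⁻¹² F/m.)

A = 108 cm² = 1.08×10⁻² m².
C = κε₀A/d = 4.47 × 8.85×10⁻¹² × 1.08×10⁻² / 2.16×10⁻³ = 1.98×10⁻¹⁰ F.
U = ½CV² = ½ × 1.98×10⁻¹⁰ × (3.34)² = 1.10×10⁻⁹ J.

1.10 nJ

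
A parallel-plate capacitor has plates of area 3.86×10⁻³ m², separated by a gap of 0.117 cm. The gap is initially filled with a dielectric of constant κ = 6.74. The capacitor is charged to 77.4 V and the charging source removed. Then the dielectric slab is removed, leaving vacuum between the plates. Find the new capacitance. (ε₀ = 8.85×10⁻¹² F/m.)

C ≈ 29.2 pF

Initially C₁ = κε₀A/d = 6.74 × 8.85×10⁻¹² × 3.86×10⁻³ / 1.17×10⁻³ = 1.97×10⁻¹⁰ F.
C = κε₀A/d scales with κ, so C₂/C₁ = 1/κ = 1/6.74 = 0.148.
C₂ = 0.148 × 1.97×10⁻¹⁰ = 2.92×10⁻¹¹ F.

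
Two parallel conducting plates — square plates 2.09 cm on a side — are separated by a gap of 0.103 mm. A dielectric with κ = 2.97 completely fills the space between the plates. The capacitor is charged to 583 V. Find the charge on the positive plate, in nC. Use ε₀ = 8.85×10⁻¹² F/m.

A = (2.09 cm)² = 4.37×10⁻⁴ m².
C = κε₀A/d = 2.97 × 8.85×10⁻¹² × 4.37×10⁻⁴ / 1.03×10⁻⁴ = 1.11×10⁻¹⁰ F.
Q = CV = 1.11×10⁻¹⁰ × 583 = 6.50×10⁻⁸ C.

Q ≈ 65.0 nC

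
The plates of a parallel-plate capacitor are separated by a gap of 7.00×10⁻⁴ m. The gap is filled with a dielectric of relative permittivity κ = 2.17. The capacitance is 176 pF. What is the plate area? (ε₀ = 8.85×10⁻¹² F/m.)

A ≈ 64.2 cm²

A = Cd/(κε₀) = 1.76×10⁻¹⁰ × 7.00×10⁻⁴ / (2.17 × 8.85×10⁻¹²) = 6.42×10⁻³ m².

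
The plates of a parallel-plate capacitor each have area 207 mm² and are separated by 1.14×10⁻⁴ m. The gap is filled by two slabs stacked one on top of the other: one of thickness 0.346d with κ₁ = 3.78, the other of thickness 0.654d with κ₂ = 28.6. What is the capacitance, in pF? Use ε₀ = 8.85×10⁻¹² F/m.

C ≈ 140 pF

A = 207 mm² = 2.07×10⁻⁴ m².
Stacked slabs ⇒ two capacitors in series, each with the full plate area.
C₁ = κ₁ε₀A/d₁ = 3.78 × 8.85×10⁻¹² × 2.07×10⁻⁴ / 3.94×10⁻⁵ = 1.76×10⁻¹⁰ F.
C₂ = κ₂ε₀A/d₂ = 28.6 × 8.85×10⁻¹² × 2.07×10⁻⁴ / 7.46×10⁻⁵ = 7.03×10⁻¹⁰ F.
C = (1/C₁ + 1/C₂)⁻¹ = 1.40×10⁻¹⁰ F.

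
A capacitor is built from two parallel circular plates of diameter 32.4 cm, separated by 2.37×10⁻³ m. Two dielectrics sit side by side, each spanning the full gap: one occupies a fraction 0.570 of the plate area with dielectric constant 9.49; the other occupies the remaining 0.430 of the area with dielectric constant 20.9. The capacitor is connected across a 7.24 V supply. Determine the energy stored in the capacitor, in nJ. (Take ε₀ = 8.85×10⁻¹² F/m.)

U ≈ 116 nJ

A = π(32.4/2 cm)² = 8.24×10⁻² m².
Side-by-side slabs ⇒ two capacitors in parallel, each spanning the full gap.
C₁ = κ₁ε₀A₁/d = 9.49 × 8.85×10⁻¹² × 4.70×10⁻² / 2.37×10⁻³ = 1.67×10⁻⁹ F.
C₂ = κ₂ε₀A₂/d = 20.9 × 8.85×10⁻¹² × 3.55×10⁻² / 2.37×10⁻³ = 2.77×10⁻⁹ F.
C = C₁ + C₂ = 4.43×10⁻⁹ F.
U = ½CV² = ½ × 4.43×10⁻⁹ × (7.24)² = 1.16×10⁻⁷ J.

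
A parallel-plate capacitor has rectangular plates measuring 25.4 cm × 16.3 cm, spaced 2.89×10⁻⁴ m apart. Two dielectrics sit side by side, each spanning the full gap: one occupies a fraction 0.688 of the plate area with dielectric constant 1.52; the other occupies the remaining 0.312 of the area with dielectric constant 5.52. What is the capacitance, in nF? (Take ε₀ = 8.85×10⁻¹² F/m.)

A = 25.4 × 16.3 cm² = 4.14×10⁻² m².
Side-by-side slabs ⇒ two capacitors in parallel, each spanning the full gap.
C₁ = κ₁ε₀A₁/d = 1.52 × 8.85×10⁻¹² × 2.85×10⁻² / 2.89×10⁻⁴ = 1.33×10⁻⁹ F.
C₂ = κ₂ε₀A₂/d = 5.52 × 8.85×10⁻¹² × 1.29×10⁻² / 2.89×10⁻⁴ = 2.18×10⁻⁹ F.
C = C₁ + C₂ = 3.51×10⁻⁹ F.

C ≈ 3.51 nF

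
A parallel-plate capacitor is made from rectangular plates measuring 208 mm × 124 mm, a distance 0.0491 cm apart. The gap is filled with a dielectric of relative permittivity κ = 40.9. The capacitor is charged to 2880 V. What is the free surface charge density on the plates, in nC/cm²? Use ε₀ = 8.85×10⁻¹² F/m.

A = 208 × 124 mm² = 2.58×10⁻² m².
C = κε₀A/d = 40.9 × 8.85×10⁻¹² × 2.58×10⁻² / 4.91×10⁻⁴ = 1.90×10⁻⁸ F.
σ = Q/A = CV/A = 1.90×10⁻⁸ × 2880 / 2.58×10⁻² = 2.12×10⁻³ C/m².

212 nC/cm²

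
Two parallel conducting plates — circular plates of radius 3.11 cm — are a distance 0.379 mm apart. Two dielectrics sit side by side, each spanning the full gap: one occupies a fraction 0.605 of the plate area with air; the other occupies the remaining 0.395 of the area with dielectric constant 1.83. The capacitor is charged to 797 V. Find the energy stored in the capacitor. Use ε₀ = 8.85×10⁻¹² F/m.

A = π(3.11 cm)² = 3.04×10⁻³ m².
Side-by-side slabs ⇒ two capacitors in parallel, each spanning the full gap.
C₁ = κ₁ε₀A₁/d = 1.00 × 8.85×10⁻¹² × 1.84×10⁻³ / 3.79×10⁻⁴ = 4.29×10⁻¹¹ F.
C₂ = κ₂ε₀A₂/d = 1.83 × 8.85×10⁻¹² × 1.20×10⁻³ / 3.79×10⁻⁴ = 5.13×10⁻¹¹ F.
C = C₁ + C₂ = 9.42×10⁻¹¹ F.
U = ½CV² = ½ × 9.42×10⁻¹¹ × (797)² = 2.99×10⁻⁵ J.

U ≈ 29.9 μJ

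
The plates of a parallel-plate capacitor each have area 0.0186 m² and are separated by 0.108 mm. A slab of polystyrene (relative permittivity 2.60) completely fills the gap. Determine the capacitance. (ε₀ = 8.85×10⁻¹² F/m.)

3.96 nF

C = κε₀A/d = 2.60 × 8.85×10⁻¹² × 1.86×10⁻² / 1.08×10⁻⁴ = 3.96×10⁻⁹ F.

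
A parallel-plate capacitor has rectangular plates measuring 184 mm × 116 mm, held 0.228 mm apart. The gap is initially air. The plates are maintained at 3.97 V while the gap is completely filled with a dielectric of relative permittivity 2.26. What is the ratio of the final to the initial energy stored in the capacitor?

Battery connected ⇒ V is held fixed.
C₂ = 2.26 C₁ and U = ½CV², so U₂/U₁ = C₂/C₁ = 2.26.

U₂/U₁ ≈ 2.26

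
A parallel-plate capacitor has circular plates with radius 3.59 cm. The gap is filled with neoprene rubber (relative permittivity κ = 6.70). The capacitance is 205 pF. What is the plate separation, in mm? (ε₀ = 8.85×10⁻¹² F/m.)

d ≈ 1.17 mm

A = π(3.59 cm)² = 4.05×10⁻³ m².
d = κε₀A/C = 6.70 × 8.85×10⁻¹² × 4.05×10⁻³ / 2.05×10⁻¹⁰ = 1.17×10⁻³ m.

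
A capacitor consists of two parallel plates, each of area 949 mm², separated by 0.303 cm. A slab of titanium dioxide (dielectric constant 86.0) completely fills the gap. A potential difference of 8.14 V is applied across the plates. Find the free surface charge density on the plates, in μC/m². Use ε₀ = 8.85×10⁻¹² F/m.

A = 949 mm² = 9.49×10⁻⁴ m².
C = κε₀A/d = 86.0 × 8.85×10⁻¹² × 9.49×10⁻⁴ / 3.03×10⁻³ = 2.38×10⁻¹⁰ F.
σ = Q/A = CV/A = 2.38×10⁻¹⁰ × 8.14 / 9.49×10⁻⁴ = 2.04×10⁻⁶ C/m².

σ ≈ 2.04 μC/m²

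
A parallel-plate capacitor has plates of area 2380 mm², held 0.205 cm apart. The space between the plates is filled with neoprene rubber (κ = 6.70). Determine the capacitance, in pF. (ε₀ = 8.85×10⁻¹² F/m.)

A = 2380 mm² = 2.38×10⁻³ m².
C = κε₀A/d = 6.70 × 8.85×10⁻¹² × 2.38×10⁻³ / 2.05×10⁻³ = 6.88×10⁻¹¹ F.

C ≈ 68.8 pF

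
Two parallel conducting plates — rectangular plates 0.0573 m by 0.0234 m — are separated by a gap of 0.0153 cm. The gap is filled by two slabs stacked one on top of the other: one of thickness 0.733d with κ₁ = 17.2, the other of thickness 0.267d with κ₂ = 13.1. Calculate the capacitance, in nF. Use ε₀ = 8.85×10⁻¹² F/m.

A = 0.0573 × 0.0234 m² = 1.34×10⁻³ m².
Stacked slabs ⇒ two capacitors in series, each with the full plate area.
C₁ = κ₁ε₀A/d₁ = 17.2 × 8.85×10⁻¹² × 1.34×10⁻³ / 1.12×10⁻⁴ = 1.82×10⁻⁹ F.
C₂ = κ₂ε₀A/d₂ = 13.1 × 8.85×10⁻¹² × 1.34×10⁻³ / 4.09×10⁻⁵ = 3.81×10⁻⁹ F.
C = (1/C₁ + 1/C₂)⁻¹ = 1.23×10⁻⁹ F.

C ≈ 1.23 nF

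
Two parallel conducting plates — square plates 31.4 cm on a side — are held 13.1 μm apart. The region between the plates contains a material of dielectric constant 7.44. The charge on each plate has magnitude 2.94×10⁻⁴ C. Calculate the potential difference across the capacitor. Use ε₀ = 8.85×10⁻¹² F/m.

V ≈ 0.593 kV

A = (31.4 cm)² = 9.86×10⁻² m².
C = κε₀A/d = 7.44 × 8.85×10⁻¹² × 9.86×10⁻² / 1.31×10⁻⁵ = 4.96×10⁻⁷ F.
V = Q/C = 2.94×10⁻⁴ / 4.96×10⁻⁷ = 5.93×10² V.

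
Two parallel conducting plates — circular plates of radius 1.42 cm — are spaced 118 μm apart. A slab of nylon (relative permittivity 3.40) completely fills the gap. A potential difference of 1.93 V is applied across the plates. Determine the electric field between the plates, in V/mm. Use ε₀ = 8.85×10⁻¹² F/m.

E ≈ 16.4 V/mm

E = V/d = 1.93 / 1.18×10⁻⁴ = 1.64×10⁴ V/m.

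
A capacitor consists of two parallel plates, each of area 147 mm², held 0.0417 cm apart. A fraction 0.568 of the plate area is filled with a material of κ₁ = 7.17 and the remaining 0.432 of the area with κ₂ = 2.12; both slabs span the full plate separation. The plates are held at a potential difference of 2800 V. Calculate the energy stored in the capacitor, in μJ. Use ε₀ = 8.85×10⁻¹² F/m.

U ≈ 61.0 μJ

A = 147 mm² = 1.47×10⁻⁴ m².
Side-by-side slabs ⇒ two capacitors in parallel, each spanning the full gap.
C₁ = κ₁ε₀A₁/d = 7.17 × 8.85×10⁻¹² × 8.35×10⁻⁵ / 4.17×10⁻⁴ = 1.27×10⁻¹¹ F.
C₂ = κ₂ε₀A₂/d = 2.12 × 8.85×10⁻¹² × 6.35×10⁻⁵ / 4.17×10⁻⁴ = 2.86×10⁻¹² F.
C = C₁ + C₂ = 1.56×10⁻¹¹ F.
U = ½CV² = ½ × 1.56×10⁻¹¹ × (2800)² = 6.10×10⁻⁵ J.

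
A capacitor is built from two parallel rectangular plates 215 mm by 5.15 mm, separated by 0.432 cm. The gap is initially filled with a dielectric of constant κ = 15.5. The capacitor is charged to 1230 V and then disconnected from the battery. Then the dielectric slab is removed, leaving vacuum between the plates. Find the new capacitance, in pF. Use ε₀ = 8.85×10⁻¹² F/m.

A = 215 × 5.15 mm² = 1.11×10⁻³ m².
Initially C₁ = κε₀A/d = 15.5 × 8.85×10⁻¹² × 1.11×10⁻³ / 4.32×10⁻³ = 3.52×10⁻¹¹ F.
C = κε₀A/d scales with κ, so C₂/C₁ = 1/κ = 1/15.5 = 0.0645.
C₂ = 0.0645 × 3.52×10⁻¹¹ = 2.27×10⁻¹² F.

2.27 pF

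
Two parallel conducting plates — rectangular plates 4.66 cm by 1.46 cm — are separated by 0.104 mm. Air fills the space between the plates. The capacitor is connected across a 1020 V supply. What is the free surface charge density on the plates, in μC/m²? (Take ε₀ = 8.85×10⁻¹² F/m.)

σ ≈ 86.8 μC/m²

A = 4.66 × 1.46 cm² = 6.80×10⁻⁴ m².
C = ε₀A/d = 8.85×10⁻¹² × 6.80×10⁻⁴ / 1.04×10⁻⁴ = 5.79×10⁻¹¹ F.
σ = Q/A = CV/A = 5.79×10⁻¹¹ × 1020 / 6.80×10⁻⁴ = 8.68×10⁻⁵ C/m².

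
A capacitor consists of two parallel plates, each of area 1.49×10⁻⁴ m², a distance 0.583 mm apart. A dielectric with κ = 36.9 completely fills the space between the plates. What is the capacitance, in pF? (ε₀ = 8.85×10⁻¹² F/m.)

C = κε₀A/d = 36.9 × 8.85×10⁻¹² × 1.49×10⁻⁴ / 5.83×10⁻⁴ = 8.35×10⁻¹¹ F.

83.5 pF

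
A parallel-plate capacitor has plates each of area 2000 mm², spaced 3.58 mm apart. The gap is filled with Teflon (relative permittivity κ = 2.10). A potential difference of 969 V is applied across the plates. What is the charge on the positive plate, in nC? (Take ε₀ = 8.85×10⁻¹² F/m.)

A = 2000 mm² = 2.00×10⁻³ m².
C = κε₀A/d = 2.10 × 8.85×10⁻¹² × 2.00×10⁻³ / 3.58×10⁻³ = 1.04×10⁻¹¹ F.
Q = CV = 1.04×10⁻¹¹ × 969 = 1.01×10⁻⁸ C.

Q ≈ 10.1 nC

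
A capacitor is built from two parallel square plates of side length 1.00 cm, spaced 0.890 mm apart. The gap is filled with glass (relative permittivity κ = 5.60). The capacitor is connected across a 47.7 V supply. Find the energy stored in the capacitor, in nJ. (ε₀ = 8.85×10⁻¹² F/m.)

6.34 nJ

A = (1.00 cm)² = 1.00×10⁻⁴ m².
C = κε₀A/d = 5.60 × 8.85×10⁻¹² × 1.00×10⁻⁴ / 8.90×10⁻⁴ = 5.57×10⁻¹² F.
U = ½CV² = ½ × 5.57×10⁻¹² × (47.7)² = 6.34×10⁻⁹ J.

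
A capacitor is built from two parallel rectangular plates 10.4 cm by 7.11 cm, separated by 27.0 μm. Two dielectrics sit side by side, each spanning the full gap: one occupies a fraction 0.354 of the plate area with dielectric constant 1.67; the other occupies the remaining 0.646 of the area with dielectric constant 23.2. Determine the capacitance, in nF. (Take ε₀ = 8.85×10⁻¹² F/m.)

C ≈ 37.8 nF

A = 10.4 × 7.11 cm² = 7.39×10⁻³ m².
Side-by-side slabs ⇒ two capacitors in parallel, each spanning the full gap.
C₁ = κ₁ε₀A₁/d = 1.67 × 8.85×10⁻¹² × 2.62×10⁻³ / 2.70×10⁻⁵ = 1.43×10⁻⁹ F.
C₂ = κ₂ε₀A₂/d = 23.2 × 8.85×10⁻¹² × 4.78×10⁻³ / 2.70×10⁻⁵ = 3.63×10⁻⁸ F.
C = C₁ + C₂ = 3.78×10⁻⁸ F.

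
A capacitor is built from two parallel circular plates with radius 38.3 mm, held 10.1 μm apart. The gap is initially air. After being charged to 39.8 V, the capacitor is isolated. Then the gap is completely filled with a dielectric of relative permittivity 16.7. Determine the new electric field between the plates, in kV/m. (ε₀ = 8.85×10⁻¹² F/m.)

236 kV/m

A = π(38.3 mm)² = 4.61×10⁻³ m².
Initially C₁ = ε₀A/d = 8.85×10⁻¹² × 4.61×10⁻³ / 1.01×10⁻⁵ = 4.04×10⁻⁹ F.
E₁ = 3.94×10⁶ V/m.
Isolated ⇒ Q is held fixed. V₂ = Q/C₂ = V₁/16.7; E = V/d, so E₂/E₁ = (V₂/V₁)(d₁/d₂) = 0.0599.
E₂ = 0.0599 × 3.94×10⁶ = 2.36×10⁵ V/m.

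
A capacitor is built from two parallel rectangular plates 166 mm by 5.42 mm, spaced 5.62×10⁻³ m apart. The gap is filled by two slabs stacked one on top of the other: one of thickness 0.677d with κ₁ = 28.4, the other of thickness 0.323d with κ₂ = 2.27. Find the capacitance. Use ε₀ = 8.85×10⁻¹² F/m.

A = 166 × 5.42 mm² = 9.00×10⁻⁴ m².
Stacked slabs ⇒ two capacitors in series, each with the full plate area.
C₁ = κ₁ε₀A/d₁ = 28.4 × 8.85×10⁻¹² × 9.00×10⁻⁴ / 3.80×10⁻³ = 5.94×10⁻¹¹ F.
C₂ = κ₂ε₀A/d₂ = 2.27 × 8.85×10⁻¹² × 9.00×10⁻⁴ / 1.82×10⁻³ = 9.96×10⁻¹² F.
C = (1/C₁ + 1/C₂)⁻¹ = 8.53×10⁻¹² F.

C ≈ 8.53 pF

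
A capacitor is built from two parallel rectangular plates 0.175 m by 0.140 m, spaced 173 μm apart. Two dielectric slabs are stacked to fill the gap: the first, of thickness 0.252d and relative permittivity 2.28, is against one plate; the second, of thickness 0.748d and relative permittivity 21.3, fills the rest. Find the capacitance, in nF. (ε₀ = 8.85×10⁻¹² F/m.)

8.61 nF

A = 0.175 × 0.140 m² = 2.45×10⁻² m².
Stacked slabs ⇒ two capacitors in series, each with the full plate area.
C₁ = κ₁ε₀A/d₁ = 2.28 × 8.85×10⁻¹² × 2.45×10⁻² / 4.36×10⁻⁵ = 1.13×10⁻⁸ F.
C₂ = κ₂ε₀A/d₂ = 21.3 × 8.85×10⁻¹² × 2.45×10⁻² / 1.29×10⁻⁴ = 3.57×10⁻⁸ F.
C = (1/C₁ + 1/C₂)⁻¹ = 8.61×10⁻⁹ F.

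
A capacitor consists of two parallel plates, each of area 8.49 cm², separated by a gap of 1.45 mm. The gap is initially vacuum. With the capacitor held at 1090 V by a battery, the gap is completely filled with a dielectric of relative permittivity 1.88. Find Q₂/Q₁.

Battery connected ⇒ V is held fixed.
C₂ = 1.88 C₁ and Q = CV, so Q₂/Q₁ = C₂/C₁ = 1.88.

Q₂/Q₁ ≈ 1.88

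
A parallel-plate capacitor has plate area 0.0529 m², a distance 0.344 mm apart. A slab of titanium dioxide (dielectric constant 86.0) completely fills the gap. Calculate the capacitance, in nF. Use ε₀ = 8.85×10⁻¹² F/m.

C = κε₀A/d = 86.0 × 8.85×10⁻¹² × 5.29×10⁻² / 3.44×10⁻⁴ = 1.17×10⁻⁷ F.

C ≈ 117 nF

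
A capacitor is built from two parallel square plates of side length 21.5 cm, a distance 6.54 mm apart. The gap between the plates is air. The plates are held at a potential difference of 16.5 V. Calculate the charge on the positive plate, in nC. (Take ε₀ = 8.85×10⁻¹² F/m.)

Q ≈ 1.03 nC

A = (21.5 cm)² = 4.62×10⁻² m².
C = ε₀A/d = 8.85×10⁻¹² × 4.62×10⁻² / 6.54×10⁻³ = 6.26×10⁻¹¹ F.
Q = CV = 6.26×10⁻¹¹ × 16.5 = 1.03×10⁻⁹ C.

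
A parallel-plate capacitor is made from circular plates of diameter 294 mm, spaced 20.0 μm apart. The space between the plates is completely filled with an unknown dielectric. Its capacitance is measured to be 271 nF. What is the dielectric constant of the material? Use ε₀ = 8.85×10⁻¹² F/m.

A = π(294/2 mm)² = 6.79×10⁻² m².
κ = Cd/(ε₀A) = 2.71×10⁻⁷ × 2.00×10⁻⁵ / (8.85×10⁻¹² × 6.79×10⁻²) = 9.02.

κ ≈ 9.02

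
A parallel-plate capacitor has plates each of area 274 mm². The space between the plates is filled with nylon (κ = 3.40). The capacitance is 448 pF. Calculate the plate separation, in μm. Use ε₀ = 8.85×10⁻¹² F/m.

A = 274 mm² = 2.74×10⁻⁴ m².
d = κε₀A/C = 3.40 × 8.85×10⁻¹² × 2.74×10⁻⁴ / 4.48×10⁻¹⁰ = 1.84×10⁻⁵ m.

18.4 μm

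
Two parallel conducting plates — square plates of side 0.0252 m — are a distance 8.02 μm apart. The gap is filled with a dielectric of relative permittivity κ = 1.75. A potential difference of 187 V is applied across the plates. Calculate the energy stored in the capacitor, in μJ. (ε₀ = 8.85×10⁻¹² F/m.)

A = (0.0252 m)² = 6.35×10⁻⁴ m².
C = κε₀A/d = 1.75 × 8.85×10⁻¹² × 6.35×10⁻⁴ / 8.02×10⁻⁶ = 1.23×10⁻⁹ F.
U = ½CV² = ½ × 1.23×10⁻⁹ × (187)² = 2.14×10⁻⁵ J.

U ≈ 21.4 μJ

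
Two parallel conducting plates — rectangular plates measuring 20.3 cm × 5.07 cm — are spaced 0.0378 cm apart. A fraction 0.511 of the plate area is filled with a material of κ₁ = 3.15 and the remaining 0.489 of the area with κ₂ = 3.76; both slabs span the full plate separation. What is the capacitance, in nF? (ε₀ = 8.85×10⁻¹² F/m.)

0.831 nF

A = 20.3 × 5.07 cm² = 1.03×10⁻² m².
Side-by-side slabs ⇒ two capacitors in parallel, each spanning the full gap.
C₁ = κ₁ε₀A₁/d = 3.15 × 8.85×10⁻¹² × 5.26×10⁻³ / 3.78×10⁻⁴ = 3.88×10⁻¹⁰ F.
C₂ = κ₂ε₀A₂/d = 3.76 × 8.85×10⁻¹² × 5.03×10⁻³ / 3.78×10⁻⁴ = 4.43×10⁻¹⁰ F.
C = C₁ + C₂ = 8.31×10⁻¹⁰ F.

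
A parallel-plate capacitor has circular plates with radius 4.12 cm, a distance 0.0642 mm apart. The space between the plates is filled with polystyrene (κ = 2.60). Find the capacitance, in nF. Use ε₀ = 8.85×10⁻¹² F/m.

A = π(4.12 cm)² = 5.33×10⁻³ m².
C = κε₀A/d = 2.60 × 8.85×10⁻¹² × 5.33×10⁻³ / 6.42×10⁻⁵ = 1.91×10⁻⁹ F.

C ≈ 1.91 nF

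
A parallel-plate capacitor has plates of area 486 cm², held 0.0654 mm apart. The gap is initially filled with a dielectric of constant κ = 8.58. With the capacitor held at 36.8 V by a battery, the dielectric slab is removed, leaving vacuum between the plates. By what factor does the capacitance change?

C = κε₀A/d scales with κ, so C₂/C₁ = 1/κ = 1/8.58 = 0.117.

0.117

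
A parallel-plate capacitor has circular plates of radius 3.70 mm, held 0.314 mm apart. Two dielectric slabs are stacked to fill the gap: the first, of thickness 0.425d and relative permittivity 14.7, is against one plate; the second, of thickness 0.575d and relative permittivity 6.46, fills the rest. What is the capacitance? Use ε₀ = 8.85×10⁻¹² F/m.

10.3 pF

A = π(3.70 mm)² = 4.30×10⁻⁵ m².
Stacked slabs ⇒ two capacitors in series, each with the full plate area.
C₁ = κ₁ε₀A/d₁ = 14.7 × 8.85×10⁻¹² × 4.30×10⁻⁵ / 1.33×10⁻⁴ = 4.19×10⁻¹¹ F.
C₂ = κ₂ε₀A/d₂ = 6.46 × 8.85×10⁻¹² × 4.30×10⁻⁵ / 1.81×10⁻⁴ = 1.36×10⁻¹¹ F.
C = (1/C₁ + 1/C₂)⁻¹ = 1.03×10⁻¹¹ F.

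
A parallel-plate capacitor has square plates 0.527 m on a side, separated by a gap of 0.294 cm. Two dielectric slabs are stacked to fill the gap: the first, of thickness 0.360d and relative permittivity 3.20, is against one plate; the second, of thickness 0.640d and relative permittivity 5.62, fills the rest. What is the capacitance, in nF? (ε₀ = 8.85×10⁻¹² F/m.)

A = (0.527 m)² = 0.278 m².
Stacked slabs ⇒ two capacitors in series, each with the full plate area.
C₁ = κ₁ε₀A/d₁ = 3.20 × 8.85×10⁻¹² × 0.278 / 1.06×10⁻³ = 7.43×10⁻⁹ F.
C₂ = κ₂ε₀A/d₂ = 5.62 × 8.85×10⁻¹² × 0.278 / 1.88×10⁻³ = 7.34×10⁻⁹ F.
C = (1/C₁ + 1/C₂)⁻¹ = 3.69×10⁻⁹ F.

C ≈ 3.69 nF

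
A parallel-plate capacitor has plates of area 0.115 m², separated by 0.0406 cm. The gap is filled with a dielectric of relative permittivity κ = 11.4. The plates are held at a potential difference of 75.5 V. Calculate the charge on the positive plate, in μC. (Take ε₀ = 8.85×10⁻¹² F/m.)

Q ≈ 2.16 μC

C = κε₀A/d = 11.4 × 8.85×10⁻¹² × 0.115 / 4.06×10⁻⁴ = 2.86×10⁻⁸ F.
Q = CV = 2.86×10⁻⁸ × 75.5 = 2.16×10⁻⁶ C.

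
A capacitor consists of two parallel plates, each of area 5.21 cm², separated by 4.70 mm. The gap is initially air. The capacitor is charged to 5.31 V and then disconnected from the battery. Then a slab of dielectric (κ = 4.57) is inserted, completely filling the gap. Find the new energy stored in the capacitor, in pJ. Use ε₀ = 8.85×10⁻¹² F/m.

A = 5.21 cm² = 5.21×10⁻⁴ m².
Initially C₁ = ε₀A/d = 8.85×10⁻¹² × 5.21×10⁻⁴ / 4.70×10⁻³ = 9.81×10⁻¹³ F.
U₁ = 1.38×10⁻¹¹ J.
Isolated ⇒ Q is held fixed. C₂ = 4.57 C₁ and U = Q²/(2C), so U₂/U₁ = C₁/C₂ = 0.219.
U₂ = 0.219 × 1.38×10⁻¹¹ = 3.03×10⁻¹² J.

U ≈ 3.03 pJ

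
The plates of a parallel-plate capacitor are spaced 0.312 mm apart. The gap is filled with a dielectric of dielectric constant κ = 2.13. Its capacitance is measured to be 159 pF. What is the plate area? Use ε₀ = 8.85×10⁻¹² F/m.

A ≈ 26.3 cm²

A = Cd/(κε₀) = 1.59×10⁻¹⁰ × 3.12×10⁻⁴ / (2.13 × 8.85×10⁻¹²) = 2.63×10⁻³ m².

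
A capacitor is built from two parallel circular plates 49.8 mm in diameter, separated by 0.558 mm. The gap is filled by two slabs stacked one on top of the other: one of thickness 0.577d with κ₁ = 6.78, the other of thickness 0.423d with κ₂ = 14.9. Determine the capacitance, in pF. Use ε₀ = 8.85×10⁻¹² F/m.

C ≈ 272 pF

A = π(49.8/2 mm)² = 1.95×10⁻³ m².
Stacked slabs ⇒ two capacitors in series, each with the full plate area.
C₁ = κ₁ε₀A/d₁ = 6.78 × 8.85×10⁻¹² × 1.95×10⁻³ / 3.22×10⁻⁴ = 3.63×10⁻¹⁰ F.
C₂ = κ₂ε₀A/d₂ = 14.9 × 8.85×10⁻¹² × 1.95×10⁻³ / 2.36×10⁻⁴ = 1.09×10⁻⁹ F.
C = (1/C₁ + 1/C₂)⁻¹ = 2.72×10⁻¹⁰ F.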